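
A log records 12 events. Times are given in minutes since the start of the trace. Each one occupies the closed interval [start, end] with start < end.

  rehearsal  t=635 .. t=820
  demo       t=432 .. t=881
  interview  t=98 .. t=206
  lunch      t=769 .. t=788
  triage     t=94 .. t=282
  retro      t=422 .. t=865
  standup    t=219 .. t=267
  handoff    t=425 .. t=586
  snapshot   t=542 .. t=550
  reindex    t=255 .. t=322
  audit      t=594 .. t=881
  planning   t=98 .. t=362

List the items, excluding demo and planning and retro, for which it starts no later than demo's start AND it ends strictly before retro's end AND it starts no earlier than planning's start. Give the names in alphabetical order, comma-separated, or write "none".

handoff, interview, reindex, standup

Conditions: its start is no later than demo's start (X.start <= t=432) AND its end is strictly before retro's end (X.end < t=865) AND its start is no earlier than planning's start (X.start >= t=98).
audit: start t=594 <= t=432? ✗; end t=881 < t=865? ✗; start t=594 >= t=98? ✓ → no.
handoff: start t=425 <= t=432? ✓; end t=586 < t=865? ✓; start t=425 >= t=98? ✓ → yes.
interview: start t=98 <= t=432? ✓; end t=206 < t=865? ✓; start t=98 >= t=98? ✓ → yes.
lunch: start t=769 <= t=432? ✗; end t=788 < t=865? ✓; start t=769 >= t=98? ✓ → no.
rehearsal: start t=635 <= t=432? ✗; end t=820 < t=865? ✓; start t=635 >= t=98? ✓ → no.
reindex: start t=255 <= t=432? ✓; end t=322 < t=865? ✓; start t=255 >= t=98? ✓ → yes.
snapshot: start t=542 <= t=432? ✗; end t=550 < t=865? ✓; start t=542 >= t=98? ✓ → no.
standup: start t=219 <= t=432? ✓; end t=267 < t=865? ✓; start t=219 >= t=98? ✓ → yes.
triage: start t=94 <= t=432? ✓; end t=282 < t=865? ✓; start t=94 >= t=98? ✗ → no.
Result: handoff, interview, reindex, standup.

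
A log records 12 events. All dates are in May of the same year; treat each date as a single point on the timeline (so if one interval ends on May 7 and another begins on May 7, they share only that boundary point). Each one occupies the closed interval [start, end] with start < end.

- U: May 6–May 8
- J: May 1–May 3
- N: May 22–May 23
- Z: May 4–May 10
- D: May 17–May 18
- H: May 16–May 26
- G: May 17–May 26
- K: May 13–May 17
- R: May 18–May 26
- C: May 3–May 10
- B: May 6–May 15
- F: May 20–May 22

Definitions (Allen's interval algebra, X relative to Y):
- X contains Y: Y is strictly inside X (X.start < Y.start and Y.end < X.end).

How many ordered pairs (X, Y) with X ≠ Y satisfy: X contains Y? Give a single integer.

Checking all 132 ordered pairs for relation 'contains'; matching pairs in alphabetical order:
(C, U): C contains U ✓
(G, F): G contains F ✓
(G, N): G contains N ✓
(H, D): H contains D ✓
(H, F): H contains F ✓
(H, N): H contains N ✓
(R, F): R contains F ✓
(R, N): R contains N ✓
(Z, U): Z contains U ✓
Count: 9.

9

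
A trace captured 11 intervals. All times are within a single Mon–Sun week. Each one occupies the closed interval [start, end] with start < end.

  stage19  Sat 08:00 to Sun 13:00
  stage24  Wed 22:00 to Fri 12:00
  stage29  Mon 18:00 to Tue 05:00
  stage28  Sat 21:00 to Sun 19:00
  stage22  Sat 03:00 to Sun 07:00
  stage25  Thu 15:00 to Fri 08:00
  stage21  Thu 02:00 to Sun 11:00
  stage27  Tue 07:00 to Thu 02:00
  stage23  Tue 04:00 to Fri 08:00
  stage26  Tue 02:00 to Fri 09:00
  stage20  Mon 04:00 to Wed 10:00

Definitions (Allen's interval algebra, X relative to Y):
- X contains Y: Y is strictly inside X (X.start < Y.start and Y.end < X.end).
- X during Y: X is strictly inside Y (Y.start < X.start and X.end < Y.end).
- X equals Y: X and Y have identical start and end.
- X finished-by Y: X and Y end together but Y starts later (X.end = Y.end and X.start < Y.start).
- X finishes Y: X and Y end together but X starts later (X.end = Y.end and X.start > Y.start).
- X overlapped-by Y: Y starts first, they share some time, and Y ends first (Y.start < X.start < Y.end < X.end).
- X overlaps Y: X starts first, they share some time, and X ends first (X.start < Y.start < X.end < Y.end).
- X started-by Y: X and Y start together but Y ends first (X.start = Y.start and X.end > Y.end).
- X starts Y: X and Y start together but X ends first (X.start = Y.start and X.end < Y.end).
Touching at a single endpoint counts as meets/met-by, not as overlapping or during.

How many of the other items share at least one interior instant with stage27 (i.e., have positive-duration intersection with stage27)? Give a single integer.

4

Target stage27 = [Tue 07:00, Thu 02:00].
stage19 [Sat 08:00, Sun 13:00] → after → no.
stage20 [Mon 04:00, Wed 10:00] → overlaps → counts.
stage21 [Thu 02:00, Sun 11:00] → met-by → no.
stage22 [Sat 03:00, Sun 07:00] → after → no.
stage23 [Tue 04:00, Fri 08:00] → contains → counts.
stage24 [Wed 22:00, Fri 12:00] → overlapped-by → counts.
stage25 [Thu 15:00, Fri 08:00] → after → no.
stage26 [Tue 02:00, Fri 09:00] → contains → counts.
stage28 [Sat 21:00, Sun 19:00] → after → no.
stage29 [Mon 18:00, Tue 05:00] → before → no.
Total: 4.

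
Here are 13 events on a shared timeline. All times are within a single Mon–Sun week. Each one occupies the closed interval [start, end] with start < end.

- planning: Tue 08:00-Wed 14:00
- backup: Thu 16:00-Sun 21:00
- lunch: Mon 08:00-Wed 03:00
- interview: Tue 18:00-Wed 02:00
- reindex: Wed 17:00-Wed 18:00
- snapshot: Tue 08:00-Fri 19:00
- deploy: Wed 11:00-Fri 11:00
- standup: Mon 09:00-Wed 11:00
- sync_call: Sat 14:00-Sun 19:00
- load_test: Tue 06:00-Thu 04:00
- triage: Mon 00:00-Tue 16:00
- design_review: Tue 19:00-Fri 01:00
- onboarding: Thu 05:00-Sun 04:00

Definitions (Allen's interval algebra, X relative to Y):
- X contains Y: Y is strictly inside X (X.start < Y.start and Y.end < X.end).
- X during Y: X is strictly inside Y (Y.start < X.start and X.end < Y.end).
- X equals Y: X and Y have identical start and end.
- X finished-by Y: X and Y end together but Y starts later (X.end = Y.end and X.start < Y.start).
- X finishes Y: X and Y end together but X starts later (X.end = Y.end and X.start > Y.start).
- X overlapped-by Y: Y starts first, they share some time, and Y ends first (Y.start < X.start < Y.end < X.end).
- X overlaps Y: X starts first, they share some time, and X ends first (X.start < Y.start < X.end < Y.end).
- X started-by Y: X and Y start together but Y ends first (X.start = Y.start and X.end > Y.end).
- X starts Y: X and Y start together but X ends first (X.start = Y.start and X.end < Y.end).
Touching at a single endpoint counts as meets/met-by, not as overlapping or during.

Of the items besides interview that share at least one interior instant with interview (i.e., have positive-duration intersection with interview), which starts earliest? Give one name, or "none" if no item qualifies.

lunch

Target interview = [Tue 18:00, Wed 02:00].
backup [Thu 16:00, Sun 21:00] → after → excluded.
deploy [Wed 11:00, Fri 11:00] → after → excluded.
design_review [Tue 19:00, Fri 01:00] → overlapped-by → candidate.
load_test [Tue 06:00, Thu 04:00] → contains → candidate.
lunch [Mon 08:00, Wed 03:00] → contains → candidate.
onboarding [Thu 05:00, Sun 04:00] → after → excluded.
planning [Tue 08:00, Wed 14:00] → contains → candidate.
reindex [Wed 17:00, Wed 18:00] → after → excluded.
snapshot [Tue 08:00, Fri 19:00] → contains → candidate.
standup [Mon 09:00, Wed 11:00] → contains → candidate.
sync_call [Sat 14:00, Sun 19:00] → after → excluded.
triage [Mon 00:00, Tue 16:00] → before → excluded.
Among candidates, earliest start is Mon 08:00 → lunch.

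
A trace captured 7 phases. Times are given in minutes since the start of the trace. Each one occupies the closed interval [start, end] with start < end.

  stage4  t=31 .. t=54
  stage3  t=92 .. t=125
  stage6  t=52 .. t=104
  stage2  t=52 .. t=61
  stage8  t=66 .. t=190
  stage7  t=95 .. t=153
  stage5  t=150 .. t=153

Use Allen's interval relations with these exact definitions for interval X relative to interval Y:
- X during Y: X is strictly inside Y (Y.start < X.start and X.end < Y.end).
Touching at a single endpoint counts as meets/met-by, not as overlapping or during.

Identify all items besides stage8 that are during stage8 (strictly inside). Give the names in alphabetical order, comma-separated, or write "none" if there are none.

Target stage8 = [t=66, t=190].
stage2 [t=52, t=61] → before → no.
stage3 [t=92, t=125] → during → yes.
stage4 [t=31, t=54] → before → no.
stage5 [t=150, t=153] → during → yes.
stage6 [t=52, t=104] → overlaps → no.
stage7 [t=95, t=153] → during → yes.
Result: stage3, stage5, stage7.

stage3, stage5, stage7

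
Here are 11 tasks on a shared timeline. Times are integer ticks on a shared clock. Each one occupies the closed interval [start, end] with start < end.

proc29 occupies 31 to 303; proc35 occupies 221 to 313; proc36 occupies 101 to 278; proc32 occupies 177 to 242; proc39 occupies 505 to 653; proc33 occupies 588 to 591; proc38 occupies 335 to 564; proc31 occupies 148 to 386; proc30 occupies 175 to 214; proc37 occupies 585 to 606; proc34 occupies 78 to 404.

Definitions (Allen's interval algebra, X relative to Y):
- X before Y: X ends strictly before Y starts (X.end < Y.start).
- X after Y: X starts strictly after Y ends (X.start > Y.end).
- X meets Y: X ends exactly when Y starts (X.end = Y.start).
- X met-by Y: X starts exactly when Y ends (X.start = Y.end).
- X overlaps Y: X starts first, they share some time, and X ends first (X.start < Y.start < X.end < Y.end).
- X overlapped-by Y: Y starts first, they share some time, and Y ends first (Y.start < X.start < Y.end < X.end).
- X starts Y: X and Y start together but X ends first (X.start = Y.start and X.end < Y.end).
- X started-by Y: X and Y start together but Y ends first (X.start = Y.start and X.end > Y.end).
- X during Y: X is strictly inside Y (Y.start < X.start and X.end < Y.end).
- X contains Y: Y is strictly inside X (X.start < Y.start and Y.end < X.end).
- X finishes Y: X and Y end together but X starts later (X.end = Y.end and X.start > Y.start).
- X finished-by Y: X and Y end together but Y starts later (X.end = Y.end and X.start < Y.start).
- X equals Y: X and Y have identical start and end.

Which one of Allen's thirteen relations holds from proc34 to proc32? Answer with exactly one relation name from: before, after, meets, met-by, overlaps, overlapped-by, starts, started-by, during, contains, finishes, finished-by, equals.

proc34 = [78, 404]; proc32 = [177, 242].
Compare endpoints: proc34.start < proc32.start, proc34.start < proc32.end, proc34.end > proc32.start, proc34.end > proc32.end.
That pattern is 'contains'.

contains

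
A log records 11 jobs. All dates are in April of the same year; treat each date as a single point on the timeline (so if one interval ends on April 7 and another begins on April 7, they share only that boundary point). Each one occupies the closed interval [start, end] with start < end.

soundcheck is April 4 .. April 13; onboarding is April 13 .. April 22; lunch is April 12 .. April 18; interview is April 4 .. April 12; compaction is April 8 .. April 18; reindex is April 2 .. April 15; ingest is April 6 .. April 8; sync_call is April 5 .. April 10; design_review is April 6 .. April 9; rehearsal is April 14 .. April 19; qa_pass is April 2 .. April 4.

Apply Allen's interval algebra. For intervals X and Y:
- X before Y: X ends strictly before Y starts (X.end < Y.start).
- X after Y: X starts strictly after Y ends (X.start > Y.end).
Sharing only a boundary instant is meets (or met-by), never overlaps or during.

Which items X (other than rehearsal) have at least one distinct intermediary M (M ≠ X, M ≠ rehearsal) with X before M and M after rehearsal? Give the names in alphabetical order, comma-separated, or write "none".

none

Target rehearsal = [April 14, April 19].
Intermediaries M with M after rehearsal: none.
Union: none.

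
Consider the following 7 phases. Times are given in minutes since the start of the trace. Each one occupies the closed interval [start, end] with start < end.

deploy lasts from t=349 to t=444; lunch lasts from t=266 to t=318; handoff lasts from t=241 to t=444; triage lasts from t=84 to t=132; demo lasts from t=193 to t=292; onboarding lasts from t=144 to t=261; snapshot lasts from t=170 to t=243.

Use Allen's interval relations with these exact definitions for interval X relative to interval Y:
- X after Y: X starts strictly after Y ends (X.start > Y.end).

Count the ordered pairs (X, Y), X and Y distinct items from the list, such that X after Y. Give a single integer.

Checking all 42 ordered pairs for relation 'after'; matching pairs in alphabetical order:
(demo, triage): demo after triage ✓
(deploy, demo): deploy after demo ✓
(deploy, lunch): deploy after lunch ✓
(deploy, onboarding): deploy after onboarding ✓
(deploy, snapshot): deploy after snapshot ✓
(deploy, triage): deploy after triage ✓
(handoff, triage): handoff after triage ✓
(lunch, onboarding): lunch after onboarding ✓
(lunch, snapshot): lunch after snapshot ✓
(lunch, triage): lunch after triage ✓
(onboarding, triage): onboarding after triage ✓
(snapshot, triage): snapshot after triage ✓
Count: 12.

12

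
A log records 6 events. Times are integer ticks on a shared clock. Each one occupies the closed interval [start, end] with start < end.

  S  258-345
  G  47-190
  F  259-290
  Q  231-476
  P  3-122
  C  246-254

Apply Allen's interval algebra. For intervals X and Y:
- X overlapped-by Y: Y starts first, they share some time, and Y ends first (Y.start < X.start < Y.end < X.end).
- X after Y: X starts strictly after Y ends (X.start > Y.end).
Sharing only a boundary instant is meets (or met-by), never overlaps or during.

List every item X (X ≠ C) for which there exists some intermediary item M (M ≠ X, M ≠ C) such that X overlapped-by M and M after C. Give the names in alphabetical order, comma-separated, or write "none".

Target C = [246, 254].
Intermediaries M with M after C: F, S.
Via F — items with X overlapped-by F: none.
Via S — items with X overlapped-by S: none.
Union: none.

none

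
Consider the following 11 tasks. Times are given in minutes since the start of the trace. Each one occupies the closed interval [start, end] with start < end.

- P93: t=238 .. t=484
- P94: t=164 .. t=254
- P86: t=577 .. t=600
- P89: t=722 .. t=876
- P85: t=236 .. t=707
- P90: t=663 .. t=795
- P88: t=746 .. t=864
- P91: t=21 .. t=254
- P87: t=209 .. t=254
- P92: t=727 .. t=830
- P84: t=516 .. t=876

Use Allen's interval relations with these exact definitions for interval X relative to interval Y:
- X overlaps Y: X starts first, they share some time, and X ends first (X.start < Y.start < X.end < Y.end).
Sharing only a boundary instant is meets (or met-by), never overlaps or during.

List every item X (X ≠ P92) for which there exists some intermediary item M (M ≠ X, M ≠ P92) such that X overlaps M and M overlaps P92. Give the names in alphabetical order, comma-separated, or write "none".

P85

Target P92 = [t=727, t=830].
Intermediaries M with M overlaps P92: P90.
Via P90 — items with X overlaps P90: P85.
Union: P85.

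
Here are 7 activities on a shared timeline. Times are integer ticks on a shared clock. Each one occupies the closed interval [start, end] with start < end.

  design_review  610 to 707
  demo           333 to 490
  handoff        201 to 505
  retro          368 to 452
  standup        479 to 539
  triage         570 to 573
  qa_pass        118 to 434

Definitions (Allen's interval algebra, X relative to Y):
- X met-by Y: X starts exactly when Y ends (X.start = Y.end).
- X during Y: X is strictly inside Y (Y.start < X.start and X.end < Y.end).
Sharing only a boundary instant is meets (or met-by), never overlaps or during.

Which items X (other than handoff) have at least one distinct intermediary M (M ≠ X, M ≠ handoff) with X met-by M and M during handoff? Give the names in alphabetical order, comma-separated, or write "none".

none

Target handoff = [201, 505].
Intermediaries M with M during handoff: demo, retro.
Via demo — items with X met-by demo: none.
Via retro — items with X met-by retro: none.
Union: none.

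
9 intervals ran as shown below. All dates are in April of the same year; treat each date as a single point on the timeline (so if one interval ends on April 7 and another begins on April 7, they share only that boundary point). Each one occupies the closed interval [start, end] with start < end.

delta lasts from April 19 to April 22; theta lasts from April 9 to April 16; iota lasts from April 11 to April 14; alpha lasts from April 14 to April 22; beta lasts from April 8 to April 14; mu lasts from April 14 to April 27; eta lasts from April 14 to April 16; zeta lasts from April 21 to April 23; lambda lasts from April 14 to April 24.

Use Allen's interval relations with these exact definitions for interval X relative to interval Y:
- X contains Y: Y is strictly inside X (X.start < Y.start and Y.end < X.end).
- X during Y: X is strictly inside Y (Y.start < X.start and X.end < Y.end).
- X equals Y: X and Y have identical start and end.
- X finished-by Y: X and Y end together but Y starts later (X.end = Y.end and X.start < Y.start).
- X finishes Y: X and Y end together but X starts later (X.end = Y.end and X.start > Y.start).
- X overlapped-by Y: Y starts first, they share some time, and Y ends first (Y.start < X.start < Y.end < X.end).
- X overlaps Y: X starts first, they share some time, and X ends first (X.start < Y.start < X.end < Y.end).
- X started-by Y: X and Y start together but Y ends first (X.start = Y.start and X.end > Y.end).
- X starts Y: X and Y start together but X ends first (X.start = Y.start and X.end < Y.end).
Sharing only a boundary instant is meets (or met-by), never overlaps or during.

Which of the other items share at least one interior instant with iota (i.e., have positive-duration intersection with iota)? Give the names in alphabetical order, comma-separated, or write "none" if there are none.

beta, theta

Target iota = [April 11, April 14].
alpha [April 14, April 22] → met-by → no.
beta [April 8, April 14] → finished-by → yes.
delta [April 19, April 22] → after → no.
eta [April 14, April 16] → met-by → no.
lambda [April 14, April 24] → met-by → no.
mu [April 14, April 27] → met-by → no.
theta [April 9, April 16] → contains → yes.
zeta [April 21, April 23] → after → no.
Result: beta, theta.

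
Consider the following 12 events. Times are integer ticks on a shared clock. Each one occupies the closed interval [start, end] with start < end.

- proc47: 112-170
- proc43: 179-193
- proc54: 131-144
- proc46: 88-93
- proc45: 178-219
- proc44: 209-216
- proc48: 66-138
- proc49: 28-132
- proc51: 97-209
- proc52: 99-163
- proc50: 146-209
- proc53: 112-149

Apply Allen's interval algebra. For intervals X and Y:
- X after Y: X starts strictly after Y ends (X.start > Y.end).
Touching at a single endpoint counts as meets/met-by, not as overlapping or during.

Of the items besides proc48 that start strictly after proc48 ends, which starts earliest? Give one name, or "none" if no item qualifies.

Target proc48 = [66, 138].
proc43 [179, 193] → after → candidate.
proc44 [209, 216] → after → candidate.
proc45 [178, 219] → after → candidate.
proc46 [88, 93] → during → excluded.
proc47 [112, 170] → overlapped-by → excluded.
proc49 [28, 132] → overlaps → excluded.
proc50 [146, 209] → after → candidate.
proc51 [97, 209] → overlapped-by → excluded.
proc52 [99, 163] → overlapped-by → excluded.
proc53 [112, 149] → overlapped-by → excluded.
proc54 [131, 144] → overlapped-by → excluded.
Among candidates, earliest start is 146 → proc50.

proc50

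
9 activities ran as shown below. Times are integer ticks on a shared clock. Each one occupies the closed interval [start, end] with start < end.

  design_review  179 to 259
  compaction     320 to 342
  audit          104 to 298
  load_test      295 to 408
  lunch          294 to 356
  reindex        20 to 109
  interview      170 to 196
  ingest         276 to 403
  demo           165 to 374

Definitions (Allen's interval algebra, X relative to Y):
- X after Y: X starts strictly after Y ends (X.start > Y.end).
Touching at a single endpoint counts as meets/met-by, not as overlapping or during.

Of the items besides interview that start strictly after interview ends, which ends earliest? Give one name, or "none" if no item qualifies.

Target interview = [170, 196].
audit [104, 298] → contains → excluded.
compaction [320, 342] → after → candidate.
demo [165, 374] → contains → excluded.
design_review [179, 259] → overlapped-by → excluded.
ingest [276, 403] → after → candidate.
load_test [295, 408] → after → candidate.
lunch [294, 356] → after → candidate.
reindex [20, 109] → before → excluded.
Among candidates, earliest end is 342 → compaction.

compaction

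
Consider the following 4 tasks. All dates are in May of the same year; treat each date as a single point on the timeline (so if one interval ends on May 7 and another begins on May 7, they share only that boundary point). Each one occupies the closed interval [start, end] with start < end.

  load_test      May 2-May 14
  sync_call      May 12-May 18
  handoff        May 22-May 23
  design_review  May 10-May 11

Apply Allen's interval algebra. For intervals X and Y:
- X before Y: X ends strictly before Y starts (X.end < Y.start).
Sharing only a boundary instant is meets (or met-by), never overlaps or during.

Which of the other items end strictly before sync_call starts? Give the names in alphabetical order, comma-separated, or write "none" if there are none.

Target sync_call = [May 12, May 18].
design_review [May 10, May 11] → before → yes.
handoff [May 22, May 23] → after → no.
load_test [May 2, May 14] → overlaps → no.
Result: design_review.

design_review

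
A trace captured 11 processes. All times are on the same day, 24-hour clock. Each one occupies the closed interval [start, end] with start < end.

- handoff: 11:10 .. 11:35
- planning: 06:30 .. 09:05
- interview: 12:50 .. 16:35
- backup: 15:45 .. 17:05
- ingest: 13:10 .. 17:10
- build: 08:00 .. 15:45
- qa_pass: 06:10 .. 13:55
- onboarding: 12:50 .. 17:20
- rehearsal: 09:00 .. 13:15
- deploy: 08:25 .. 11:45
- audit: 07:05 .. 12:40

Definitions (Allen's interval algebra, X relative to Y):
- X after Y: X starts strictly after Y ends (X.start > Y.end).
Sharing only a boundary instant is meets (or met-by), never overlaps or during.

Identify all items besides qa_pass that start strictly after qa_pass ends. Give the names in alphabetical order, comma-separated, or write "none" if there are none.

backup

Target qa_pass = [06:10, 13:55].
audit [07:05, 12:40] → during → no.
backup [15:45, 17:05] → after → yes.
build [08:00, 15:45] → overlapped-by → no.
deploy [08:25, 11:45] → during → no.
handoff [11:10, 11:35] → during → no.
ingest [13:10, 17:10] → overlapped-by → no.
interview [12:50, 16:35] → overlapped-by → no.
onboarding [12:50, 17:20] → overlapped-by → no.
planning [06:30, 09:05] → during → no.
rehearsal [09:00, 13:15] → during → no.
Result: backup.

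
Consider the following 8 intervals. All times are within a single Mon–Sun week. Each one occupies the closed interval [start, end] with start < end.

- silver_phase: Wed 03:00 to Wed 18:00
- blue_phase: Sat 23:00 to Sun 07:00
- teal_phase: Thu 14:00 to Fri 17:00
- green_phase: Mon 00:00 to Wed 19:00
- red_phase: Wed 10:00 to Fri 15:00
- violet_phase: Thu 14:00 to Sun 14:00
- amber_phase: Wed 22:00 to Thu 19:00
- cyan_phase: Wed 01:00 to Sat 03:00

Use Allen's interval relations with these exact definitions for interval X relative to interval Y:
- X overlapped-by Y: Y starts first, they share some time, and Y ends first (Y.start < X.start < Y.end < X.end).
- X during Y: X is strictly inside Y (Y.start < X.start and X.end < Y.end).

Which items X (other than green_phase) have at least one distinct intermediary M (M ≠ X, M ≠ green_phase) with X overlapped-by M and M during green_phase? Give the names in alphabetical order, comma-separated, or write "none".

red_phase

Target green_phase = [Mon 00:00, Wed 19:00].
Intermediaries M with M during green_phase: silver_phase.
Via silver_phase — items with X overlapped-by silver_phase: red_phase.
Union: red_phase.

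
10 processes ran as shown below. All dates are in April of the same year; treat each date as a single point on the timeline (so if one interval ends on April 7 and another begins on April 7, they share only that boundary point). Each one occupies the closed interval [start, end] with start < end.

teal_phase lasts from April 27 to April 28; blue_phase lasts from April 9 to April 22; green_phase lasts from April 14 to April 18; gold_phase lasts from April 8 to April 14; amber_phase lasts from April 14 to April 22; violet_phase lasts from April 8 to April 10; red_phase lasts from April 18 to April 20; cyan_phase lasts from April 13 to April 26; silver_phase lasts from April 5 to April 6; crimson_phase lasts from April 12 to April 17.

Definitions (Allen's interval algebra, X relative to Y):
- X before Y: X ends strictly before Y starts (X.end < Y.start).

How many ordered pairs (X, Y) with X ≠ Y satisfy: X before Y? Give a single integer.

24

Checking all 90 ordered pairs for relation 'before'; matching pairs in alphabetical order:
(amber_phase, teal_phase): amber_phase before teal_phase ✓
(blue_phase, teal_phase): blue_phase before teal_phase ✓
(crimson_phase, red_phase): crimson_phase before red_phase ✓
(crimson_phase, teal_phase): crimson_phase before teal_phase ✓
(cyan_phase, teal_phase): cyan_phase before teal_phase ✓
(gold_phase, red_phase): gold_phase before red_phase ✓
(gold_phase, teal_phase): gold_phase before teal_phase ✓
(green_phase, teal_phase): green_phase before teal_phase ✓
(red_phase, teal_phase): red_phase before teal_phase ✓
(silver_phase, amber_phase): silver_phase before amber_phase ✓
(silver_phase, blue_phase): silver_phase before blue_phase ✓
(silver_phase, crimson_phase): silver_phase before crimson_phase ✓
(silver_phase, cyan_phase): silver_phase before cyan_phase ✓
(silver_phase, gold_phase): silver_phase before gold_phase ✓
(silver_phase, green_phase): silver_phase before green_phase ✓
(silver_phase, red_phase): silver_phase before red_phase ✓
(silver_phase, teal_phase): silver_phase before teal_phase ✓
(silver_phase, violet_phase): silver_phase before violet_phase ✓
(violet_phase, amber_phase): violet_phase before amber_phase ✓
(violet_phase, crimson_phase): violet_phase before crimson_phase ✓
(violet_phase, cyan_phase): violet_phase before cyan_phase ✓
(violet_phase, green_phase): violet_phase before green_phase ✓
(violet_phase, red_phase): violet_phase before red_phase ✓
(violet_phase, teal_phase): violet_phase before teal_phase ✓
Count: 24.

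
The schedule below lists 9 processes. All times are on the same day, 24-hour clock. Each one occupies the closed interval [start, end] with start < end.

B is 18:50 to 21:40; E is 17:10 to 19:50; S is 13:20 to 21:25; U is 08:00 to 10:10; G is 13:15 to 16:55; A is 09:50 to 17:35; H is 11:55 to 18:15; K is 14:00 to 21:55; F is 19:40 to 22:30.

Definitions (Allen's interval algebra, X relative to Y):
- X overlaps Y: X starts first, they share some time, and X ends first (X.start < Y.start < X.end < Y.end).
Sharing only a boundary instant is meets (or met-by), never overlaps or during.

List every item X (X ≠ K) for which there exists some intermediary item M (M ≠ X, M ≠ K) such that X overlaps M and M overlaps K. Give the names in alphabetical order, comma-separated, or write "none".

A, G, H, U

Target K = [14:00, 21:55].
Intermediaries M with M overlaps K: A, G, H, S.
Via A — items with X overlaps A: U.
Via G — items with X overlaps G: none.
Via H — items with X overlaps H: A.
Via S — items with X overlaps S: A, G, H.
Union: A, G, H, U.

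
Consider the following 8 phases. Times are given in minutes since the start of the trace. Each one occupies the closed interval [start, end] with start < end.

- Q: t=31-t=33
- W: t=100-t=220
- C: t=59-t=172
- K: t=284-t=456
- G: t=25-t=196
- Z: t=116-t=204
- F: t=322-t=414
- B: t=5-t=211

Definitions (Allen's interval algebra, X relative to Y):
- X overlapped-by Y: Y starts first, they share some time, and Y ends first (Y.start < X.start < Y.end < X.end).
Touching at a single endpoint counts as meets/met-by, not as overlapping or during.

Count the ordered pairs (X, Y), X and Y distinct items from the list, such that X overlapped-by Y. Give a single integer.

5

Checking all 56 ordered pairs for relation 'overlapped-by'; matching pairs in alphabetical order:
(W, B): W overlapped-by B ✓
(W, C): W overlapped-by C ✓
(W, G): W overlapped-by G ✓
(Z, C): Z overlapped-by C ✓
(Z, G): Z overlapped-by G ✓
Count: 5.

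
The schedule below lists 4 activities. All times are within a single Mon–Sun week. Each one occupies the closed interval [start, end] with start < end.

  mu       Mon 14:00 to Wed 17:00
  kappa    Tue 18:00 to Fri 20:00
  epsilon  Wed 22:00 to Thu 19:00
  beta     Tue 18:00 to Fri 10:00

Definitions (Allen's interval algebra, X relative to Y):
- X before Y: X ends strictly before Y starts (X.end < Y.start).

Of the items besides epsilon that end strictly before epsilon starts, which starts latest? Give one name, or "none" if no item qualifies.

Target epsilon = [Wed 22:00, Thu 19:00].
beta [Tue 18:00, Fri 10:00] → contains → excluded.
kappa [Tue 18:00, Fri 20:00] → contains → excluded.
mu [Mon 14:00, Wed 17:00] → before → candidate.
Among candidates, latest start is Mon 14:00 → mu.

mu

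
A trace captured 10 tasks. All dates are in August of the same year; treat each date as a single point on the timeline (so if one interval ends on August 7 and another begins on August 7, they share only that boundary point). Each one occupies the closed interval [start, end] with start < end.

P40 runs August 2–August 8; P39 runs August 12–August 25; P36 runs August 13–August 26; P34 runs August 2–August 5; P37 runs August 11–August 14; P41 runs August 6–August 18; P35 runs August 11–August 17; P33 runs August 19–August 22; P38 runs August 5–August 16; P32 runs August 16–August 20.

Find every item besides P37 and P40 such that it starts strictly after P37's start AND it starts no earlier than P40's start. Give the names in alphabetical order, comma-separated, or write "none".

P32, P33, P36, P39

Conditions: its start is strictly after P37's start (X.start > August 11) AND its start is no earlier than P40's start (X.start >= August 2).
P32: start August 16 > August 11? ✓; start August 16 >= August 2? ✓ → yes.
P33: start August 19 > August 11? ✓; start August 19 >= August 2? ✓ → yes.
P34: start August 2 > August 11? ✗; start August 2 >= August 2? ✓ → no.
P35: start August 11 > August 11? ✗; start August 11 >= August 2? ✓ → no.
P36: start August 13 > August 11? ✓; start August 13 >= August 2? ✓ → yes.
P38: start August 5 > August 11? ✗; start August 5 >= August 2? ✓ → no.
P39: start August 12 > August 11? ✓; start August 12 >= August 2? ✓ → yes.
P41: start August 6 > August 11? ✗; start August 6 >= August 2? ✓ → no.
Result: P32, P33, P36, P39.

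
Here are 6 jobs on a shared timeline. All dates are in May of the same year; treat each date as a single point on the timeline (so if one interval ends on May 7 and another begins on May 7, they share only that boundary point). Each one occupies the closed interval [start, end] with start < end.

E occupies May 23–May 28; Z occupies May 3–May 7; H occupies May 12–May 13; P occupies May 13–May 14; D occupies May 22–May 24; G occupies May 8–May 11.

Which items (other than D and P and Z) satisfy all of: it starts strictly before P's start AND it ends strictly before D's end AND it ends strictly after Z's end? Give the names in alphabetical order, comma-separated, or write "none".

Conditions: its start is strictly before P's start (X.start < May 13) AND its end is strictly before D's end (X.end < May 24) AND its end is strictly after Z's end (X.end > May 7).
E: start May 23 < May 13? ✗; end May 28 < May 24? ✗; end May 28 > May 7? ✓ → no.
G: start May 8 < May 13? ✓; end May 11 < May 24? ✓; end May 11 > May 7? ✓ → yes.
H: start May 12 < May 13? ✓; end May 13 < May 24? ✓; end May 13 > May 7? ✓ → yes.
Result: G, H.

G, H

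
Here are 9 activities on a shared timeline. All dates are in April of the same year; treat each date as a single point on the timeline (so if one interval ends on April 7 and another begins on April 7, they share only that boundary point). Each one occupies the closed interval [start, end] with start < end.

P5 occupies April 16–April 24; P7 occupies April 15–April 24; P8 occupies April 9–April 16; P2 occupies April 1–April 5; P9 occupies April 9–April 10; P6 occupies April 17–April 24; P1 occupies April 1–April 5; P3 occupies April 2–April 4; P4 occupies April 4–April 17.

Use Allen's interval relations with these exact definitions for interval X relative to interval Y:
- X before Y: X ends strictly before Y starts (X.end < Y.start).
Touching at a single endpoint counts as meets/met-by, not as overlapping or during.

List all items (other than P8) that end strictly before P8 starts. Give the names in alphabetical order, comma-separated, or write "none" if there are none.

P1, P2, P3

Target P8 = [April 9, April 16].
P1 [April 1, April 5] → before → yes.
P2 [April 1, April 5] → before → yes.
P3 [April 2, April 4] → before → yes.
P4 [April 4, April 17] → contains → no.
P5 [April 16, April 24] → met-by → no.
P6 [April 17, April 24] → after → no.
P7 [April 15, April 24] → overlapped-by → no.
P9 [April 9, April 10] → starts → no.
Result: P1, P2, P3.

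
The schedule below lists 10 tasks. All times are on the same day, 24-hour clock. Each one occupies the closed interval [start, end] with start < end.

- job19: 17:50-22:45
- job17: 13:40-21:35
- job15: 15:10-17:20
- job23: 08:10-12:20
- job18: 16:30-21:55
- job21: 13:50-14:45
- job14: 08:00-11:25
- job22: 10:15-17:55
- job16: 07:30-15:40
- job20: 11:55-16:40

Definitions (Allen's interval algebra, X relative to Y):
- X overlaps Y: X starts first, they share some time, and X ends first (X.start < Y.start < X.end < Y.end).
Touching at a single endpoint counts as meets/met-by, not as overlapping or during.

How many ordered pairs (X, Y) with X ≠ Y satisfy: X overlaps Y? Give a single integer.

18

Checking all 90 ordered pairs for relation 'overlaps'; matching pairs in alphabetical order:
(job14, job22): job14 overlaps job22 ✓
(job14, job23): job14 overlaps job23 ✓
(job15, job18): job15 overlaps job18 ✓
(job16, job15): job16 overlaps job15 ✓
(job16, job17): job16 overlaps job17 ✓
(job16, job20): job16 overlaps job20 ✓
(job16, job22): job16 overlaps job22 ✓
(job17, job18): job17 overlaps job18 ✓
(job17, job19): job17 overlaps job19 ✓
(job18, job19): job18 overlaps job19 ✓
(job20, job15): job20 overlaps job15 ✓
(job20, job17): job20 overlaps job17 ✓
(job20, job18): job20 overlaps job18 ✓
(job22, job17): job22 overlaps job17 ✓
(job22, job18): job22 overlaps job18 ✓
(job22, job19): job22 overlaps job19 ✓
(job23, job20): job23 overlaps job20 ✓
(job23, job22): job23 overlaps job22 ✓
Count: 18.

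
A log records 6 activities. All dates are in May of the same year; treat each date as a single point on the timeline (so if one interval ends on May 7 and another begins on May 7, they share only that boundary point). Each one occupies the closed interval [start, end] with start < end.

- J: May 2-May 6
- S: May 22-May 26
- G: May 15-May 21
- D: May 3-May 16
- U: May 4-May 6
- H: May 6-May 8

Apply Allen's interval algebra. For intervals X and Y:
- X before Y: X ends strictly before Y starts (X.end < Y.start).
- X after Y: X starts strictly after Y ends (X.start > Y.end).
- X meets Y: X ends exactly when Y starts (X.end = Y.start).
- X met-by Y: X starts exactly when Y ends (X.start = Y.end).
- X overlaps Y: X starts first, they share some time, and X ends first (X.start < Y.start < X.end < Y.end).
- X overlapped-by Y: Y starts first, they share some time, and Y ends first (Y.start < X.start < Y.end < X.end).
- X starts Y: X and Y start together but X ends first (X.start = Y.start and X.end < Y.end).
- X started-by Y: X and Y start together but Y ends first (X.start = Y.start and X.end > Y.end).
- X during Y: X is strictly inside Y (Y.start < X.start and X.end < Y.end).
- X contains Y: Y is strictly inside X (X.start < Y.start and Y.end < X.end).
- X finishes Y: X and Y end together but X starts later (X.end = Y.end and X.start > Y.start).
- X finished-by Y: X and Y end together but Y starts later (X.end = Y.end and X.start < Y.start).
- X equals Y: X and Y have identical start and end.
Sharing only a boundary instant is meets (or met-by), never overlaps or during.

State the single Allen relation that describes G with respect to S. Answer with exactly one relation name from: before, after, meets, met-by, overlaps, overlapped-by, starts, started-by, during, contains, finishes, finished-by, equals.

G = [May 15, May 21]; S = [May 22, May 26].
Compare endpoints: G.start < S.start, G.start < S.end, G.end < S.start, G.end < S.end.
That pattern is 'before'.

before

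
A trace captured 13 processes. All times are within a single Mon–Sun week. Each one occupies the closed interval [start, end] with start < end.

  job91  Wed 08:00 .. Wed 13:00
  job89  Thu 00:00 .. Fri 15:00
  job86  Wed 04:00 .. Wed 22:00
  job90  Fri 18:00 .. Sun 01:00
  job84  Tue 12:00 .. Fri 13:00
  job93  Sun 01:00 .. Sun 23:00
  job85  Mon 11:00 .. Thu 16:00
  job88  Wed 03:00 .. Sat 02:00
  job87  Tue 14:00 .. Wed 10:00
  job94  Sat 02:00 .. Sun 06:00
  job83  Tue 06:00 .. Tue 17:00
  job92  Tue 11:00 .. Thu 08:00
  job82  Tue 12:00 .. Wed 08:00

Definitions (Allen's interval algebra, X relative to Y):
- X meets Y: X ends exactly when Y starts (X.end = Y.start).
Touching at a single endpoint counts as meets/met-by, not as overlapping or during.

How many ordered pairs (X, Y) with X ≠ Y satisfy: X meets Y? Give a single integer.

Checking all 156 ordered pairs for relation 'meets'; matching pairs in alphabetical order:
(job82, job91): job82 meets job91 ✓
(job88, job94): job88 meets job94 ✓
(job90, job93): job90 meets job93 ✓
Count: 3.

3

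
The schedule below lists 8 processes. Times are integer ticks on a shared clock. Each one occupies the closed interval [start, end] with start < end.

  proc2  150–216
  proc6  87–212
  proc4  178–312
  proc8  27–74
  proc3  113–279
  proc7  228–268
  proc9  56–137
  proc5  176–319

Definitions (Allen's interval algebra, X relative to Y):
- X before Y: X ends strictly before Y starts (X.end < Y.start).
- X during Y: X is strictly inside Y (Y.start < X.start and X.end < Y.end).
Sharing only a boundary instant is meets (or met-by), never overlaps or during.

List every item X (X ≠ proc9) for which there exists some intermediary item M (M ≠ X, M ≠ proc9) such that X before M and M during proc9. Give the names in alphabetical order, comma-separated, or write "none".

Target proc9 = [56, 137].
Intermediaries M with M during proc9: none.
Union: none.

none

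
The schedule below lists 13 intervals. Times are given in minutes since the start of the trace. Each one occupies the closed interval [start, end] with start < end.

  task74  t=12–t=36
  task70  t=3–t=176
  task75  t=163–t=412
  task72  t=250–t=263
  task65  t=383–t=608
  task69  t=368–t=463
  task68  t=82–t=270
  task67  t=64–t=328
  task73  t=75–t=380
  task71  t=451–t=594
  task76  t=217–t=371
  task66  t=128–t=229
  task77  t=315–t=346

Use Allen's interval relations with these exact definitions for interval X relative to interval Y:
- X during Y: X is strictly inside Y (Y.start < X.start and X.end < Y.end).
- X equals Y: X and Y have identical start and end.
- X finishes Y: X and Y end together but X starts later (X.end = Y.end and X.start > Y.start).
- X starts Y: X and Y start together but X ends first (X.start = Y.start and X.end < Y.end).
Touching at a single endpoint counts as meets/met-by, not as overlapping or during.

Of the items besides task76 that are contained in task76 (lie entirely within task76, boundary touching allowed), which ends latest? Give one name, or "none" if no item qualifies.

task77

Target task76 = [t=217, t=371].
task65 [t=383, t=608] → after → excluded.
task66 [t=128, t=229] → overlaps → excluded.
task67 [t=64, t=328] → overlaps → excluded.
task68 [t=82, t=270] → overlaps → excluded.
task69 [t=368, t=463] → overlapped-by → excluded.
task70 [t=3, t=176] → before → excluded.
task71 [t=451, t=594] → after → excluded.
task72 [t=250, t=263] → during → candidate.
task73 [t=75, t=380] → contains → excluded.
task74 [t=12, t=36] → before → excluded.
task75 [t=163, t=412] → contains → excluded.
task77 [t=315, t=346] → during → candidate.
Among candidates, latest end is t=346 → task77.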